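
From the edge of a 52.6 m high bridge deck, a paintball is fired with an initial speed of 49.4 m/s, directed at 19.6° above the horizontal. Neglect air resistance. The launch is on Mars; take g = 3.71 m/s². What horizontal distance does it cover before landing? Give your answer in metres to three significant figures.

Resolve: vₓ = 49.40 cos 19.6° = 46.54 m/s and v_y0 = 49.40 sin 19.6° = 16.57 m/s.
The projectile lands when y = 52.6 + (16.57) t − ½·3.71·t² = 0. Positive root: t = (16.57 + √(16.57² + 2·3.71·52.6)) / 3.71 = (16.57 + 25.79) / 3.71 = 11.42 s.
Horizontal distance: R = vₓ t = 46.54 × 11.42 = 531.3 m.

531 m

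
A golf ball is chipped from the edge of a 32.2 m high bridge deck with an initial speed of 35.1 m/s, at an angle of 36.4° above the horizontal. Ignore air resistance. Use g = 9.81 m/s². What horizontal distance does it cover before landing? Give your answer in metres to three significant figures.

vₓ = 35.10 cos 36.4° = 28.25 m/s; v_y0 = 35.10 sin 36.4° = 20.83 m/s.
With up positive and y = 0 at the ground: y(t) = 32.2 + (20.83) t − 4.905 t². Setting y = 0 and taking the positive root: t = [20.83 + √(20.83² + 2·9.81·32.2)] / 9.81 = (20.83 + 32.64) / 9.81 = 5.451 s.
Horizontal distance: R = vₓ t = 28.25 × 5.451 = 154.0 m.

154 m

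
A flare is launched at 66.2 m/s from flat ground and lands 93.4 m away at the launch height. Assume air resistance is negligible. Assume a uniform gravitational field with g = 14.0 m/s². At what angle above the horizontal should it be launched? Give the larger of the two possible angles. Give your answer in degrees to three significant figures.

81.3°

R = v₀² sin 2θ / g gives sin 2θ = gR/v₀² = 14.0·93.4/66.2² = 0.2984.
2θ = 17.36° or 180° − 17.36° = 162.6°, so θ = 8.680° or 81.32°.
The larger angle is 81.32°.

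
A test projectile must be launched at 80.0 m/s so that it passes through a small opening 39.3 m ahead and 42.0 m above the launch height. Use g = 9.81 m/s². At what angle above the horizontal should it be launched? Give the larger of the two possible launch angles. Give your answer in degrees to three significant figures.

88.2°

Trajectory: y = x tanθ − g x² (1 + tan²θ)/(2v₀²). With x = 39.3, y = 42.0, v₀ = 80.0, g = 9.81:
1.184 tan²θ − 39.3 tanθ + (43.18) = 0.
tanθ = [39.3 ± √(39.3² − 4 × 1.184 × (43.18))] / (2 × 1.184) = (39.3 ± 36.61) / 2.367, giving tanθ = 1.138 or 32.06.
θ = 48.69° or 88.21°; the larger is 88.21°.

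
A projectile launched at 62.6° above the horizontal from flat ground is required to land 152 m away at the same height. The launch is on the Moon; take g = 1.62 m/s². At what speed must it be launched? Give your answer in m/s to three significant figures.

17.4 m/s

From R = (v₀² / g) sin 2θ: v₀ = √(gR / sin 2θ).
v₀ = √(1.62 × 152 / sin 125.2°) = √(246.2 / 0.8171) = √301.34 = 17.36 m/s.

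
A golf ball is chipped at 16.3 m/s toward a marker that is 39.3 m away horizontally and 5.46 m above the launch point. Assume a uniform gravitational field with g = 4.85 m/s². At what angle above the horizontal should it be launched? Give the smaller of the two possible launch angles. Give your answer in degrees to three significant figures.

Trajectory: y = x tanθ − g x² (1 + tan²θ)/(2v₀²). With x = 39.3, y = 5.46, v₀ = 16.3, g = 4.85:
14.10 tan²θ − 39.3 tanθ + (19.56) = 0.
tanθ = [39.3 ± √(39.3² − 4 × 14.10 × (19.56))] / (2 × 14.10) = (39.3 ± 21.02) / 28.19, giving tanθ = 0.6485 or 2.139.
θ = 32.96° or 64.95°; the smaller is 32.96°.

33.0°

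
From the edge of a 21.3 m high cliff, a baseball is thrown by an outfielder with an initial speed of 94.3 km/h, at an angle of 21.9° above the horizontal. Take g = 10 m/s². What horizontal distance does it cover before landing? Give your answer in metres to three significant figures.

79.2 m

Convert: 94.3 km/h = 94.3/3.6 = 26.19 m/s.
vₓ = 26.19 cos 21.9° = 24.30 m/s; v_y0 = 26.19 sin 21.9° = 9.770 m/s.
The projectile lands when y = 21.3 + (9.770) t − ½·10.0·t² = 0. Positive root: t = (9.770 + √(9.770² + 2·10.0·21.3)) / 10.0 = (9.770 + 22.84) / 10.0 = 3.261 s.
Horizontal distance: R = vₓ t = 24.30 × 3.261 = 79.25 m.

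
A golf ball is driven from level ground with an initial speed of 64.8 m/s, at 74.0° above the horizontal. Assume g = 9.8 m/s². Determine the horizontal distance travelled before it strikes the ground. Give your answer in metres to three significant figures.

vₓ = 64.80 cos 74.0° = 17.86 m/s; v_y0 = 64.80 sin 74.0° = 62.29 m/s.
Flight time T = 2 v_y0 / g = 12.71 s.
Horizontal distance R = vₓ T = 17.86 × 12.71 = 227.1 m.

227 m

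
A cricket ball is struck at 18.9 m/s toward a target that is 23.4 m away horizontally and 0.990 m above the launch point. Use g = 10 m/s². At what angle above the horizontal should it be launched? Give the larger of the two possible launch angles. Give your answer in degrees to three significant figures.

69.1°

Trajectory: y = x tanθ − g x² (1 + tan²θ)/(2v₀²). With x = 23.4, y = 0.990, v₀ = 18.9, g = 10.0:
7.664 tan²θ − 23.4 tanθ + (8.654) = 0.
tanθ = [23.4 ± √(23.4² − 4 × 7.664 × (8.654))] / (2 × 7.664) = (23.4 ± 16.80) / 15.33, giving tanθ = 0.4306 or 2.623.
θ = 23.30° or 69.13°; the larger is 69.13°.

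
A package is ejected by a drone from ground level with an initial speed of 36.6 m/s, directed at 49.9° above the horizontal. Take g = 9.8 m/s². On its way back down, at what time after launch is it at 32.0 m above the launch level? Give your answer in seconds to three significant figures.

4.13 s

vₓ = 36.60 cos 49.9° = 23.57 m/s; v_y0 = 36.60 sin 49.9° = 28.00 m/s.
Require v_y0 t − ½ g t² = 32.0, i.e. 4.900 t² − 28.00 t + 32.0 = 0.
Quadratic formula: t = (28.00 ± √156.58) / 9.80 = (28.00 ± 12.51) / 9.80 → t = 1.580 s or 4.134 s.
The descending-branch root is 4.134 s.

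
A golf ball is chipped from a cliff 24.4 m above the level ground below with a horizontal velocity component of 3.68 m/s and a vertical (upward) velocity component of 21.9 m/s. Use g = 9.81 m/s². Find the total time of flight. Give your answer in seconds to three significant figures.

Vertical motion (up positive, ground at y = 0): 4.905 t² − (21.90) t − 24.4 = 0, so t = (21.90 + √(21.90² + 2·9.81·24.4)) / 9.81 = (21.90 + 30.96) / 9.81 = 5.388 s.

5.39 s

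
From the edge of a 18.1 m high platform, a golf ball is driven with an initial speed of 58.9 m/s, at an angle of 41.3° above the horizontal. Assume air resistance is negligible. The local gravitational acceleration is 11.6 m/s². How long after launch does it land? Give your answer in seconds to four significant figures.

Resolve: vₓ = 58.90 cos 41.3° = 44.25 m/s and v_y0 = 58.90 sin 41.3° = 38.87 m/s.
The projectile lands when y = 18.1 + (38.87) t − ½·11.6·t² = 0. Positive root: t = (38.87 + √(38.87² + 2·11.6·18.1)) / 11.6 = (38.87 + 43.94) / 11.6 = 7.140 s.

7.140 s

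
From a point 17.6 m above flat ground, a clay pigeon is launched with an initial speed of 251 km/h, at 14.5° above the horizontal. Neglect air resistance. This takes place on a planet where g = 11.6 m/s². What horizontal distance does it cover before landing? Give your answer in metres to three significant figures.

257 m

Convert: 251 km/h = 251/3.6 = 69.72 m/s.
Horizontal component vₓ = 69.72 cos 14.5° = 67.50 m/s; vertical v_y0 = 69.72 sin 14.5° = 17.46 m/s.
Vertical motion (up positive, ground at y = 0): 5.800 t² − (17.46) t − 17.6 = 0, so t = (17.46 + √(17.46² + 2·11.6·17.6)) / 11.6 = (17.46 + 26.70) / 11.6 = 3.807 s.
Horizontal distance: R = vₓ t = 67.50 × 3.807 = 257.0 m.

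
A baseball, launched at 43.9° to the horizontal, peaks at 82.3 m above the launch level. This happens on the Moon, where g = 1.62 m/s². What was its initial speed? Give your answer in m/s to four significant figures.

At the peak v_y = 0, so v_y0 = √(2gH) = √(2 × 1.62 × 82.3) = 16.33 m/s.
v_y0 = v₀ sin θ ⇒ v₀ = 16.33 / sin 43.9° = 23.55 m/s.

23.55 m/s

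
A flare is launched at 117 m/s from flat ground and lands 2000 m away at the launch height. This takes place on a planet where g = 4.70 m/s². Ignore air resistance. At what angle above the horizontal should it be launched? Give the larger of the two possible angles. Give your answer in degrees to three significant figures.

R = v₀² sin 2θ / g gives sin 2θ = gR/v₀² = 4.70·2000/117² = 0.6867.
2θ = 43.37° or 180° − 43.37° = 136.6°, so θ = 21.68° or 68.32°.
The larger angle is 68.32°.

68.3°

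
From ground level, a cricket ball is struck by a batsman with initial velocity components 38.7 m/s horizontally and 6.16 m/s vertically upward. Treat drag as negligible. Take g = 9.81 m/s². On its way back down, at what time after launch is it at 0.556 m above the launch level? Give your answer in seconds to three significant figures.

Set y = v_y0 t − ½ g t² = 0.556: 4.905 t² − 6.160 t + 0.556 = 0.
Quadratic formula: t = (6.160 ± √27.037) / 9.81 = (6.160 ± 5.200) / 9.81 → t = 0.09789 s or 1.158 s.
The descending-branch root is 1.158 s.

1.16 s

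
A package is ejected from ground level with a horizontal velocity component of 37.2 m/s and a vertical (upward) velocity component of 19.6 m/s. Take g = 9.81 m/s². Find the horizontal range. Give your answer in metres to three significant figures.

149 m

Flight time T = 2 v_y0 / g = 3.996 s.
Horizontal distance R = vₓ T = 37.20 × 3.996 = 148.6 m.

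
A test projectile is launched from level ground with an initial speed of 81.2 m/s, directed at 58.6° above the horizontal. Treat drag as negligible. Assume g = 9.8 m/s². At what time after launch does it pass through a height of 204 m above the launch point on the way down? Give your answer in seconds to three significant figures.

9.97 s

Horizontal component vₓ = 81.20 cos 58.6° = 42.31 m/s; vertical v_y0 = 81.20 sin 58.6° = 69.31 m/s.
Set y = v_y0 t − ½ g t² = 204: 4.900 t² − 69.31 t + 204 = 0.
Quadratic formula: t = (69.31 ± √805.24) / 9.80 = (69.31 ± 28.38) / 9.80 → t = 4.177 s or 9.968 s.
The descending-branch root is 9.968 s.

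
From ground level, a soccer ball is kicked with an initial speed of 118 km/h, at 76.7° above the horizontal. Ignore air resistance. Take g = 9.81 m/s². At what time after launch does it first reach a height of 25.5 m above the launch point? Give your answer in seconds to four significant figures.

0.9334 s

Convert: 118 km/h = 118/3.6 = 32.78 m/s.
Components: vₓ = 32.78 cos 76.7° = 7.541 m/s, v_y0 = 32.78 sin 76.7° = 31.90 m/s.
Height y(t) = 31.90 t − 4.905 t² = 25.5 gives 4.905 t² − 31.90 t + 25.5 = 0.
Quadratic formula: t = (31.90 ± √517.21) / 9.81 = (31.90 ± 22.74) / 9.81 → t = 0.9334 s or 5.570 s.
The first (ascending) time is 0.9334 s.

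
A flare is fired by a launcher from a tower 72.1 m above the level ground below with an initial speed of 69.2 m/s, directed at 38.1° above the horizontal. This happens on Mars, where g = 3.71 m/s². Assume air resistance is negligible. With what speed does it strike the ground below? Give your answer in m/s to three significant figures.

vₓ = 69.20 cos 38.1° = 54.46 m/s; v_y0 = 69.20 sin 38.1° = 42.70 m/s.
The projectile lands when y = 72.1 + (42.70) t − ½·3.71·t² = 0. Positive root: t = (42.70 + √(42.70² + 2·3.71·72.1)) / 3.71 = (42.70 + 48.56) / 3.71 = 24.60 s.
Vertical velocity at impact: v_y = v_y0 − g t = 42.70 − 3.71 × 24.60 = −48.56 m/s.
Speed: |v| = √(vₓ² + v_y²) = √(54.46² + 48.56²) = 72.96 m/s.

73.0 m/s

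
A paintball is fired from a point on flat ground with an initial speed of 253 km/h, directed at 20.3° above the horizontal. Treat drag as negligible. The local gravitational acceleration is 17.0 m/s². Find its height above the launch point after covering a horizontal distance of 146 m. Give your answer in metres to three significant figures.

Convert: 253 km/h = 253/3.6 = 70.28 m/s.
Horizontal component vₓ = 70.28 cos 20.3° = 65.91 m/s; vertical v_y0 = 70.28 sin 20.3° = 24.38 m/s.
x = vₓ t ⇒ t = 146/65.91 = 2.215 s.
Height: y = v_y0 t − ½ g t² = 24.38 × 2.215 − 8.500 × 2.215² = 54.01 − 41.70 = 12.30 m.

12.3 m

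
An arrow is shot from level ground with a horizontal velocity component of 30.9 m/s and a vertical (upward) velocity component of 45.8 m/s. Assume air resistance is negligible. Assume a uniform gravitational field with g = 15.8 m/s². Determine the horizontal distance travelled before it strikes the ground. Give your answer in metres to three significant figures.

Time aloft: T = 2 v_y0 / g = 2 × 45.80 / 15.8 = 5.797 s.
Range: R = vₓ T = 30.90 × 5.797 = 179.1 m.

179 m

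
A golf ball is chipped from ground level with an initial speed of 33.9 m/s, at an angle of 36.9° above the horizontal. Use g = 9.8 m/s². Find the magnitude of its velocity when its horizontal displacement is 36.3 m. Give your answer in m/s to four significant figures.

28.06 m/s

Horizontal component vₓ = 33.90 cos 36.9° = 27.11 m/s; vertical v_y0 = 33.90 sin 36.9° = 20.35 m/s.
x = vₓ t ⇒ t = 36.3/27.11 = 1.339 s.
Vertical velocity there: v_y = v_y0 − g t = 20.35 − 9.80 × 1.339 = 7.232 m/s.
Speed: √(vₓ² + v_y²) = √(27.11² + 7.232²) = 28.06 m/s.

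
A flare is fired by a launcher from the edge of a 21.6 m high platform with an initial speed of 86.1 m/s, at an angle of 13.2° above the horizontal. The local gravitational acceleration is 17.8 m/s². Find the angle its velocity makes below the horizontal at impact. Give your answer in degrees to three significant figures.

vₓ = 86.10 cos 13.2° = 83.83 m/s; v_y0 = 86.10 sin 13.2° = 19.66 m/s.
Vertical motion (up positive, ground at y = 0): 8.900 t² − (19.66) t − 21.6 = 0, so t = (19.66 + √(19.66² + 2·17.8·21.6)) / 17.8 = (19.66 + 33.99) / 17.8 = 3.014 s.
At impact: v_y = v_y0 − g t = −33.99 m/s; vₓ = 83.83 m/s.
Angle below horizontal: arctan(|v_y|/vₓ) = arctan(33.99/83.83) = 22.07°.

22.1°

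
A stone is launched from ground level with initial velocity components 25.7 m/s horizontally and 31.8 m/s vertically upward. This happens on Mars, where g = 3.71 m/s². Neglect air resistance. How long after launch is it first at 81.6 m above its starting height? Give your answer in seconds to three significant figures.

3.14 s

Height y(t) = 31.80 t − 1.855 t² = 81.6 gives 1.855 t² − 31.80 t + 81.6 = 0.
t = [31.80 ± √(31.80² − 2·3.71·81.6)] / 3.71 = (31.80 ± 20.14) / 3.71, so t = 3.142 s or t = 14.00 s.
The first (ascending) time is 3.142 s.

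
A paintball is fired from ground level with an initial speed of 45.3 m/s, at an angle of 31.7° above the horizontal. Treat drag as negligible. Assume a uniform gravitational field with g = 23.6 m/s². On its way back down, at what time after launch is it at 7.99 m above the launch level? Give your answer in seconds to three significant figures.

vₓ = 45.30 cos 31.7° = 38.54 m/s; v_y0 = 45.30 sin 31.7° = 23.80 m/s.
Require v_y0 t − ½ g t² = 7.99, i.e. 11.80 t² − 23.80 t + 7.99 = 0.
t = [23.80 ± √(23.80² − 2·23.6·7.99)] / 23.6 = (23.80 ± 13.77) / 23.6, so t = 0.4253 s or t = 1.592 s.
The descending-branch root is 1.592 s.

1.59 s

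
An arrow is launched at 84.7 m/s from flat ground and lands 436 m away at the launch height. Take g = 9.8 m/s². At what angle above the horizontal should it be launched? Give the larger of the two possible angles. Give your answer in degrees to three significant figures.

Level-ground range R = v₀² sin(2θ)/g ⇒ sin(2θ) = gR/v₀² = 9.80 × 436 / 84.7² = 0.5956.
2θ = 36.55° or 180° − 36.55° = 143.4°, so θ = 18.28° or 71.72°.
The larger angle is 71.72°.

71.7°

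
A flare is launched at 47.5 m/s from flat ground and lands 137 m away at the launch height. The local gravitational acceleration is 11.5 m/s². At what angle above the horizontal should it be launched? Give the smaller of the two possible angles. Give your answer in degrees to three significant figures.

22.1°

R = v₀² sin 2θ / g gives sin 2θ = gR/v₀² = 11.5·137/47.5² = 0.6983.
2θ = 44.29° or 180° − 44.29° = 135.7°, so θ = 22.14° or 67.86°.
The smaller angle is 22.14°.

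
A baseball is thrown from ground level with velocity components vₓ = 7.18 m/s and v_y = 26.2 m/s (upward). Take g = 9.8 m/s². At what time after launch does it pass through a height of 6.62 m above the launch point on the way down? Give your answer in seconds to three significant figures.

5.08 s

Require v_y0 t − ½ g t² = 6.62, i.e. 4.900 t² − 26.20 t + 6.62 = 0.
t = [26.20 ± √(26.20² − 2·9.80·6.62)] / 9.80 = (26.20 ± 23.59) / 9.80, so t = 0.2659 s or t = 5.081 s.
The descending-branch root is 5.081 s.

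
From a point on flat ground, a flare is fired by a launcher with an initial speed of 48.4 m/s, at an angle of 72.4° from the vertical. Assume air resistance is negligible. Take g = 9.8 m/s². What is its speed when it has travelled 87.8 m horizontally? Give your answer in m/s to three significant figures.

Resolve: vₓ = 48.40 sin 72.4° = 46.13 m/s and v_y0 = 48.40 cos 72.4° = 14.63 m/s.
Time to reach x = 87.8 m: t = x/vₓ = 87.8/46.13 = 1.903 s.
Vertical velocity there: v_y = v_y0 − g t = 14.63 − 9.80 × 1.903 = −4.016 m/s.
Speed: √(vₓ² + v_y²) = √(46.13² + 4.016²) = 46.31 m/s.

46.3 m/s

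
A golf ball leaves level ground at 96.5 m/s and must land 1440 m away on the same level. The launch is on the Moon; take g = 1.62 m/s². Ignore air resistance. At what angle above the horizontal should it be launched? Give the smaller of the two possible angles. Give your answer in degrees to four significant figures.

R = v₀² sin 2θ / g gives sin 2θ = gR/v₀² = 1.62·1440/96.5² = 0.2505.
2θ = 14.51° or 180° − 14.51° = 165.5°, so θ = 7.254° or 82.75°.
The smaller angle is 7.254°.

7.254°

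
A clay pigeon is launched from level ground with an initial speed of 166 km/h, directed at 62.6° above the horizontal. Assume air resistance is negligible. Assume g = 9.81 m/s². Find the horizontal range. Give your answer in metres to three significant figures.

Convert: 166 km/h = 166/3.6 = 46.11 m/s.
Components: vₓ = 46.11 cos 62.6° = 21.22 m/s, v_y0 = 46.11 sin 62.6° = 40.94 m/s.
Flight time T = 2 v_y0 / g = 8.346 s.
Range: R = vₓ T = 21.22 × 8.346 = 177.1 m.

177 m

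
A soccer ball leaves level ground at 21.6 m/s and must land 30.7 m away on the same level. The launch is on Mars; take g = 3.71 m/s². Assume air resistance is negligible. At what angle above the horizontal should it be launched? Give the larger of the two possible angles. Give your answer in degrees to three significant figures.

82.9°

From R = (v₀²/g) sin 2θ: sin 2θ = 3.71 × 30.7 / 466.56 = 0.2441.
2θ = 14.13° or 180° − 14.13° = 165.9°, so θ = 7.065° or 82.94°.
The larger angle is 82.94°.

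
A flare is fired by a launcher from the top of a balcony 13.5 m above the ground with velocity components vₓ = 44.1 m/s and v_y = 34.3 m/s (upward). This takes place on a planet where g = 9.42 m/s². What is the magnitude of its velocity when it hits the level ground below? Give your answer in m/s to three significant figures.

58.1 m/s

With up positive and y = 0 at the ground: y(t) = 13.5 + (34.30) t − 4.710 t². Setting y = 0 and taking the positive root: t = [34.30 + √(34.30² + 2·9.42·13.5)] / 9.42 = (34.30 + 37.83) / 9.42 = 7.657 s.
Vertical velocity at impact: v_y = v_y0 − g t = 34.30 − 9.42 × 7.657 = −37.83 m/s.
Speed: |v| = √(vₓ² + v_y²) = √(44.10² + 37.83²) = 58.10 m/s.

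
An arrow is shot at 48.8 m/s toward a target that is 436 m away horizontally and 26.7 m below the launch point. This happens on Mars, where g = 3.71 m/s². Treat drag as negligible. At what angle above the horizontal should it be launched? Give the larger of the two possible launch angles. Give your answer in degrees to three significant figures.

69.2°

Trajectory: y = x tanθ − g x² (1 + tan²θ)/(2v₀²). With x = 436, y = −26.7, v₀ = 48.8, g = 3.71:
148.1 tan²θ − 436 tanθ + (121.4) = 0.
tanθ = [436 ± √(436² − 4 × 148.1 × (121.4))] / (2 × 148.1) = (436 ± 343.8) / 296.1, giving tanθ = 0.3113 or 2.633.
θ = 17.29° or 69.20°; the larger is 69.20°.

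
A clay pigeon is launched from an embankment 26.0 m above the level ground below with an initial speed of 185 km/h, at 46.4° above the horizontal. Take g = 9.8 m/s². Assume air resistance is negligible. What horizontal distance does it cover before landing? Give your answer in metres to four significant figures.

292.0 m

Convert: 185 km/h = 185/3.6 = 51.39 m/s.
Horizontal component vₓ = 51.39 cos 46.4° = 35.44 m/s; vertical v_y0 = 51.39 sin 46.4° = 37.21 m/s.
With up positive and y = 0 at the ground: y(t) = 26.0 + (37.21) t − 4.900 t². Setting y = 0 and taking the positive root: t = [37.21 + √(37.21² + 2·9.80·26.0)] / 9.80 = (37.21 + 43.53) / 9.80 = 8.239 s.
Horizontal distance: R = vₓ t = 35.44 × 8.239 = 292.0 m.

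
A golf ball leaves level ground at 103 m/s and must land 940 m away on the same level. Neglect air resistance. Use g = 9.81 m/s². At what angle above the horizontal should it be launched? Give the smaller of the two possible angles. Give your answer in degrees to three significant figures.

30.2°

R = v₀² sin 2θ / g gives sin 2θ = gR/v₀² = 9.81·940/103² = 0.8692.
2θ = 60.37° or 180° − 60.37° = 119.6°, so θ = 30.18° or 59.82°.
The smaller angle is 30.18°.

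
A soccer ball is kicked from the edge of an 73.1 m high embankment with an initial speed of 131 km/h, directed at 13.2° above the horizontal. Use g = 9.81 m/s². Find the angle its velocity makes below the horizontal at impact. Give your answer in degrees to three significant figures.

Convert: 131 km/h = 131/3.6 = 36.39 m/s.
Resolve: vₓ = 36.39 cos 13.2° = 35.43 m/s and v_y0 = 36.39 sin 13.2° = 8.309 m/s.
With up positive and y = 0 at the ground: y(t) = 73.1 + (8.309) t − 4.905 t². Setting y = 0 and taking the positive root: t = [8.309 + √(8.309² + 2·9.81·73.1)] / 9.81 = (8.309 + 38.77) / 9.81 = 4.799 s.
At impact: v_y = v_y0 − g t = −38.77 m/s; vₓ = 35.43 m/s.
Angle below horizontal: arctan(|v_y|/vₓ) = arctan(38.77/35.43) = 47.58°.

47.6°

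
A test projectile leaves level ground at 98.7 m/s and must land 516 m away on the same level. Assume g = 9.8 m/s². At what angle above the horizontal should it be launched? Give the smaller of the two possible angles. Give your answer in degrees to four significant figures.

R = v₀² sin 2θ / g gives sin 2θ = gR/v₀² = 9.80·516/98.7² = 0.5191.
2θ = 31.27° or 180° − 31.27° = 148.7°, so θ = 15.64° or 74.36°.
The smaller angle is 15.64°.

15.64°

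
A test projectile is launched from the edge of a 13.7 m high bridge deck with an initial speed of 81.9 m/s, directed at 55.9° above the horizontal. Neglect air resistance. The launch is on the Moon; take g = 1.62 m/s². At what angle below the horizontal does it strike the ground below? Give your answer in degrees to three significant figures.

Components: vₓ = 81.90 cos 55.9° = 45.92 m/s, v_y0 = 81.90 sin 55.9° = 67.82 m/s.
The projectile lands when y = 13.7 + (67.82) t − ½·1.62·t² = 0. Positive root: t = (67.82 + √(67.82² + 2·1.62·13.7)) / 1.62 = (67.82 + 68.14) / 1.62 = 83.93 s.
At impact: v_y = v_y0 − g t = −68.14 m/s; vₓ = 45.92 m/s.
Angle below horizontal: arctan(|v_y|/vₓ) = arctan(68.14/45.92) = 56.03°.

56.0°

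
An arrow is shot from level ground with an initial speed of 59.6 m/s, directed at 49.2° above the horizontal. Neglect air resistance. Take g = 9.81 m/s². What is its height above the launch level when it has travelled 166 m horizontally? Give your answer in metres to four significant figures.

Components: vₓ = 59.60 cos 49.2° = 38.94 m/s, v_y0 = 59.60 sin 49.2° = 45.12 m/s.
x = vₓ t ⇒ t = 166/38.94 = 4.263 s.
Height: y = v_y0 t − ½ g t² = 45.12 × 4.263 − 4.905 × 4.263² = 192.3 − 89.12 = 103.2 m.

103.2 m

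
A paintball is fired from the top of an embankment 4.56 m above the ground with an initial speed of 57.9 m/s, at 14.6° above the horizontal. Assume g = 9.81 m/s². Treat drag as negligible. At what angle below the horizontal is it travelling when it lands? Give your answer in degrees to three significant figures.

vₓ = 57.90 cos 14.6° = 56.03 m/s; v_y0 = 57.90 sin 14.6° = 14.59 m/s.
With up positive and y = 0 at the ground: y(t) = 4.56 + (14.59) t − 4.905 t². Setting y = 0 and taking the positive root: t = [14.59 + √(14.59² + 2·9.81·4.56)] / 9.81 = (14.59 + 17.39) / 9.81 = 3.261 s.
At impact: v_y = v_y0 − g t = −17.39 m/s; vₓ = 56.03 m/s.
Angle below horizontal: arctan(|v_y|/vₓ) = arctan(17.39/56.03) = 17.24°.

17.2°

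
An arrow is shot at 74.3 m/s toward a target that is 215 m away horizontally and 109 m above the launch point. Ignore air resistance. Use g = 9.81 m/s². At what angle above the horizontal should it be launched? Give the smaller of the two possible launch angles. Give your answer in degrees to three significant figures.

Trajectory: y = x tanθ − g x² (1 + tan²θ)/(2v₀²). With x = 215, y = 109, v₀ = 74.3, g = 9.81:
41.07 tan²θ − 215 tanθ + (150.1) = 0.
tanθ = [215 ± √(215² − 4 × 41.07 × (150.1))] / (2 × 41.07) = (215 ± 146.9) / 82.14, giving tanθ = 0.8294 or 4.405.
θ = 39.67° or 77.21°; the smaller is 39.67°.

39.7°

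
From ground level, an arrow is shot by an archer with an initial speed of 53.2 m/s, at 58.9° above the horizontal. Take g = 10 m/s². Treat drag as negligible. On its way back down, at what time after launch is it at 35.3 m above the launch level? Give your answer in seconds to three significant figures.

Components: vₓ = 53.20 cos 58.9° = 27.48 m/s, v_y0 = 53.20 sin 58.9° = 45.55 m/s.
Set y = v_y0 t − ½ g t² = 35.3: 5.000 t² − 45.55 t + 35.3 = 0.
t = [45.55 ± √(45.55² − 2·10.0·35.3)] / 10.0 = (45.55 ± 37.00) / 10.0, so t = 0.8552 s or t = 8.255 s.
The descending-branch root is 8.255 s.

8.26 s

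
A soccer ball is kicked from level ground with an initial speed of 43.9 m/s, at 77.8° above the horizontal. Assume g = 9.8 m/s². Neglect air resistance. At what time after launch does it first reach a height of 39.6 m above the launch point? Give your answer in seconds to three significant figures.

Resolve: vₓ = 43.90 cos 77.8° = 9.277 m/s and v_y0 = 43.90 sin 77.8° = 42.91 m/s.
Require v_y0 t − ½ g t² = 39.6, i.e. 4.900 t² − 42.91 t + 39.6 = 0.
Quadratic formula: t = (42.91 ± √1065.0) / 9.80 = (42.91 ± 32.63) / 9.80 → t = 1.048 s or 7.708 s.
The first (ascending) time is 1.048 s.

1.05 s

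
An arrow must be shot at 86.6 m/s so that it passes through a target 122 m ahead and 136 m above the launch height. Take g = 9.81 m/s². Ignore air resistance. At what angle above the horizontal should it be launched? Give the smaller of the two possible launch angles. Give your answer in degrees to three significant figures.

53.2°

Trajectory: y = x tanθ − g x² (1 + tan²θ)/(2v₀²). With x = 122, y = 136, v₀ = 86.6, g = 9.81:
9.735 tan²θ − 122 tanθ + (145.7) = 0.
tanθ = [122 ± √(122² − 4 × 9.735 × (145.7))] / (2 × 9.735) = (122 ± 95.96) / 19.47, giving tanθ = 1.337 or 11.20.
θ = 53.21° or 84.90°; the smaller is 53.21°.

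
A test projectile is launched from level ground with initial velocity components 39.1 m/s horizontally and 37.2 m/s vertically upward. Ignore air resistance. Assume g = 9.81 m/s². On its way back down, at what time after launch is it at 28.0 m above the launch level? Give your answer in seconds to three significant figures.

6.74 s

Require v_y0 t − ½ g t² = 28.0, i.e. 4.905 t² − 37.20 t + 28.0 = 0.
Quadratic formula: t = (37.20 ± √834.48) / 9.81 = (37.20 ± 28.89) / 9.81 → t = 0.8474 s or 6.737 s.
The descending-branch root is 6.737 s.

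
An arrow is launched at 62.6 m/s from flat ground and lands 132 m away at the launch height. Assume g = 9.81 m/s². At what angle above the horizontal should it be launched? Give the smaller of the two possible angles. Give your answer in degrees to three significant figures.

9.65°

Level-ground range R = v₀² sin(2θ)/g ⇒ sin(2θ) = gR/v₀² = 9.81 × 132 / 62.6² = 0.3304.
2θ = 19.30° or 180° − 19.30° = 160.7°, so θ = 9.648° or 80.35°.
The smaller angle is 9.648°.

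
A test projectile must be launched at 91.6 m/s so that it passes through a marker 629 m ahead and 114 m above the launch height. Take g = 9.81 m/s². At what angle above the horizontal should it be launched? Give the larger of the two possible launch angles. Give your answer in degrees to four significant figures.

Trajectory: y = x tanθ − g x² (1 + tan²θ)/(2v₀²). With x = 629, y = 114, v₀ = 91.6, g = 9.81:
231.3 tan²θ − 629 tanθ + (345.3) = 0.
tanθ = [629 ± √(629² − 4 × 231.3 × (345.3))] / (2 × 231.3) = (629 ± 276.0) / 462.6, giving tanθ = 0.7630 or 1.957.
θ = 37.34° or 62.93°; the larger is 62.93°.

62.93°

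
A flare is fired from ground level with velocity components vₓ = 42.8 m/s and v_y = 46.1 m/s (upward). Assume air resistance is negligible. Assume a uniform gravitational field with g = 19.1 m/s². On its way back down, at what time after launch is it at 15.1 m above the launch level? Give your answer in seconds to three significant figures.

Require v_y0 t − ½ g t² = 15.1, i.e. 9.550 t² − 46.10 t + 15.1 = 0.
t = [46.10 ± √(46.10² − 2·19.1·15.1)] / 19.1 = (46.10 ± 39.35) / 19.1, so t = 0.3534 s or t = 4.474 s.
The descending-branch root is 4.474 s.

4.47 s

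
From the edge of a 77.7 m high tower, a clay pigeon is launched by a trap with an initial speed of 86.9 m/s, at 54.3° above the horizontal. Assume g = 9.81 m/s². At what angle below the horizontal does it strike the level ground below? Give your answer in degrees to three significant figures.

57.8°

Resolve: vₓ = 86.90 cos 54.3° = 50.71 m/s and v_y0 = 86.90 sin 54.3° = 70.57 m/s.
Vertical motion (up positive, ground at y = 0): 4.905 t² − (70.57) t − 77.7 = 0, so t = (70.57 + √(70.57² + 2·9.81·77.7)) / 9.81 = (70.57 + 80.65) / 9.81 = 15.42 s.
At impact: v_y = v_y0 − g t = −80.65 m/s; vₓ = 50.71 m/s.
Angle below horizontal: arctan(|v_y|/vₓ) = arctan(80.65/50.71) = 57.84°.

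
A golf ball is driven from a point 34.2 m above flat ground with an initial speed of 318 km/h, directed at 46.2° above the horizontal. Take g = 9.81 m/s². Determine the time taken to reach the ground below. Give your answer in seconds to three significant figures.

13.5 s

Convert: 318 km/h = 318/3.6 = 88.33 m/s.
vₓ = 88.33 cos 46.2° = 61.14 m/s; v_y0 = 88.33 sin 46.2° = 63.76 m/s.
With up positive and y = 0 at the ground: y(t) = 34.2 + (63.76) t − 4.905 t². Setting y = 0 and taking the positive root: t = [63.76 + √(63.76² + 2·9.81·34.2)] / 9.81 = (63.76 + 68.82) / 9.81 = 13.51 s.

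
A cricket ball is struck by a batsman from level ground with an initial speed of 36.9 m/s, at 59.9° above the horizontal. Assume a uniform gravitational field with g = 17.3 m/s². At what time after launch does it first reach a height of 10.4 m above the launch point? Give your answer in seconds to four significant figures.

vₓ = 36.90 cos 59.9° = 18.51 m/s; v_y0 = 36.90 sin 59.9° = 31.92 m/s.
Set y = v_y0 t − ½ g t² = 10.4: 8.650 t² − 31.92 t + 10.4 = 0.
Quadratic formula: t = (31.92 ± √659.31) / 17.3 = (31.92 ± 25.68) / 17.3 → t = 0.3611 s or 3.330 s.
The first (ascending) time is 0.3611 s.

0.3611 s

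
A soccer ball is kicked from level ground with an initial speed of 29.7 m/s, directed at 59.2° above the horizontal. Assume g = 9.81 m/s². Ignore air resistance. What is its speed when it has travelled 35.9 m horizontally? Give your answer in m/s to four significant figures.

15.39 m/s

Resolve: vₓ = 29.70 cos 59.2° = 15.21 m/s and v_y0 = 29.70 sin 59.2° = 25.51 m/s.
Time to reach x = 35.9 m: t = x/vₓ = 35.9/15.21 = 2.361 s.
Vertical velocity there: v_y = v_y0 − g t = 25.51 − 9.81 × 2.361 = 2.353 m/s.
Speed: √(vₓ² + v_y²) = √(15.21² + 2.353²) = 15.39 m/s.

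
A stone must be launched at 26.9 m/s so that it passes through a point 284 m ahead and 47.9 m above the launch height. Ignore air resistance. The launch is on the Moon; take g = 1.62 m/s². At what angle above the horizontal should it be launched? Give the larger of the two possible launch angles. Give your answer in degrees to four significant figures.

Trajectory: y = x tanθ − g x² (1 + tan²θ)/(2v₀²). With x = 284, y = 47.9, v₀ = 26.9, g = 1.62:
90.29 tan²θ − 284 tanθ + (138.2) = 0.
tanθ = [284 ± √(284² − 4 × 90.29 × (138.2))] / (2 × 90.29) = (284 ± 175.4) / 180.6, giving tanθ = 0.6016 or 2.544.
θ = 31.03° or 68.54°; the larger is 68.54°.

68.54°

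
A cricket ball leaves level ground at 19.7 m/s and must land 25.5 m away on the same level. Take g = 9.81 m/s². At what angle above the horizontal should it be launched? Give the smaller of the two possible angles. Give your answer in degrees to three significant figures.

Level-ground range R = v₀² sin(2θ)/g ⇒ sin(2θ) = gR/v₀² = 9.81 × 25.5 / 19.7² = 0.6446.
2θ = 40.13° or 180° − 40.13° = 139.9°, so θ = 20.07° or 69.93°.
The smaller angle is 20.07°.

20.1°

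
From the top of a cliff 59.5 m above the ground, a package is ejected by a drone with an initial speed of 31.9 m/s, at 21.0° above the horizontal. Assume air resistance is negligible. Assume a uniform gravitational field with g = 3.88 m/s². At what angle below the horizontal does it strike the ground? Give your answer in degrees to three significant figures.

39.3°

vₓ = 31.90 cos 21.0° = 29.78 m/s; v_y0 = 31.90 sin 21.0° = 11.43 m/s.
Vertical motion (up positive, ground at y = 0): 1.940 t² − (11.43) t − 59.5 = 0, so t = (11.43 + √(11.43² + 2·3.88·59.5)) / 3.88 = (11.43 + 24.34) / 3.88 = 9.219 s.
At impact: v_y = v_y0 − g t = −24.34 m/s; vₓ = 29.78 m/s.
Angle below horizontal: arctan(|v_y|/vₓ) = arctan(24.34/29.78) = 39.26°.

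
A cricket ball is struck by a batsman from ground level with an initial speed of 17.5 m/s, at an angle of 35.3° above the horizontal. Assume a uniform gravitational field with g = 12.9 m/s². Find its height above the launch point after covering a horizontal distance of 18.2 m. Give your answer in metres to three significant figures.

2.41 m

Components: vₓ = 17.50 cos 35.3° = 14.28 m/s, v_y0 = 17.50 sin 35.3° = 10.11 m/s.
x = vₓ t ⇒ t = 18.2/14.28 = 1.274 s.
Height: y = v_y0 t − ½ g t² = 10.11 × 1.274 − 6.450 × 1.274² = 12.89 − 10.47 = 2.413 m.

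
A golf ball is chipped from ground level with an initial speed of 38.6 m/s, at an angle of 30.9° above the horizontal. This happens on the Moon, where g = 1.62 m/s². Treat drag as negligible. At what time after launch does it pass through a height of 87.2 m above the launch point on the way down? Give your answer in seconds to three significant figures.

vₓ = 38.60 cos 30.9° = 33.12 m/s; v_y0 = 38.60 sin 30.9° = 19.82 m/s.
Set y = v_y0 t − ½ g t² = 87.2: 0.8100 t² − 19.82 t + 87.2 = 0.
Quadratic formula: t = (19.82 ± √110.41) / 1.62 = (19.82 ± 10.51) / 1.62 → t = 5.750 s or 18.72 s.
The descending-branch root is 18.72 s.

18.7 s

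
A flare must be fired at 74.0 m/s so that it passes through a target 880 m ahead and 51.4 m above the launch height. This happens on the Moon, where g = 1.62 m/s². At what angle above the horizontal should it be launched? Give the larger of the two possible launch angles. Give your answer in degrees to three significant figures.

Trajectory: y = x tanθ − g x² (1 + tan²θ)/(2v₀²). With x = 880, y = 51.4, v₀ = 74.0, g = 1.62:
114.5 tan²θ − 880 tanθ + (165.9) = 0.
tanθ = [880 ± √(880² − 4 × 114.5 × (165.9))] / (2 × 114.5) = (880 ± 835.7) / 229.1, giving tanθ = 0.1934 or 7.489.
θ = 10.95° or 82.39°; the larger is 82.39°.

82.4°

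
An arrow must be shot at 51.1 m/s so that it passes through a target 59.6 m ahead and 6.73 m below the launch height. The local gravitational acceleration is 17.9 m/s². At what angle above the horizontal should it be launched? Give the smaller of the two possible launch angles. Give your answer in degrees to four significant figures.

Trajectory: y = x tanθ − g x² (1 + tan²θ)/(2v₀²). With x = 59.6, y = −6.73, v₀ = 51.1, g = 17.9:
12.18 tan²θ − 59.6 tanθ + (5.445) = 0.
tanθ = [59.6 ± √(59.6² − 4 × 12.18 × (5.445))] / (2 × 12.18) = (59.6 ± 57.33) / 24.35, giving tanθ = 0.09313 or 4.802.
θ = 5.321° or 78.24°; the smaller is 5.321°.

5.321°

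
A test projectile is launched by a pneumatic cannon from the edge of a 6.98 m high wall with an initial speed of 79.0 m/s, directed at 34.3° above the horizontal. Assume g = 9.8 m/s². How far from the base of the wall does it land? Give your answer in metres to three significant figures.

vₓ = 79.00 cos 34.3° = 65.26 m/s; v_y0 = 79.00 sin 34.3° = 44.52 m/s.
Vertical motion (up positive, ground at y = 0): 4.900 t² − (44.52) t − 6.98 = 0, so t = (44.52 + √(44.52² + 2·9.80·6.98)) / 9.80 = (44.52 + 46.03) / 9.80 = 9.240 s.
Horizontal distance: R = vₓ t = 65.26 × 9.240 = 603.0 m.

603 m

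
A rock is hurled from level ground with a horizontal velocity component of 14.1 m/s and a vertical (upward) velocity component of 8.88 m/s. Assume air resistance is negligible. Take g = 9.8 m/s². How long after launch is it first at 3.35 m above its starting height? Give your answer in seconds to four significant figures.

Require v_y0 t − ½ g t² = 3.35, i.e. 4.900 t² − 8.880 t + 3.35 = 0.
Quadratic formula: t = (8.880 ± √13.194) / 9.80 = (8.880 ± 3.632) / 9.80 → t = 0.5355 s or 1.277 s.
The first (ascending) time is 0.5355 s.

0.5355 s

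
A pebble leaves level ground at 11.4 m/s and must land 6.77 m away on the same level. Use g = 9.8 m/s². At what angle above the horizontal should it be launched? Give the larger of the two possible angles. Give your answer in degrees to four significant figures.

74.65°

From R = (v₀²/g) sin 2θ: sin 2θ = 9.80 × 6.77 / 129.96 = 0.5105.
2θ = 30.70° or 180° − 30.70° = 149.3°, so θ = 15.35° or 74.65°.
The larger angle is 74.65°.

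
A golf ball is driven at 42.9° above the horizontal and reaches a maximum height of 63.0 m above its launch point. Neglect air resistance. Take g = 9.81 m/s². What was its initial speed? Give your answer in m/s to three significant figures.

51.6 m/s

At the peak v_y = 0, so v_y0 = √(2gH) = √(2 × 9.81 × 63.0) = 35.16 m/s.
v_y0 = v₀ sin θ ⇒ v₀ = 35.16 / sin 42.9° = 51.65 m/s.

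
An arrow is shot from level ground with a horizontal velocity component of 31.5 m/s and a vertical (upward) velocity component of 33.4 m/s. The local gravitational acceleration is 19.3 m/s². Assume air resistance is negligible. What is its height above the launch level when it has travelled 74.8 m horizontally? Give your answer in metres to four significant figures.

x = vₓ t ⇒ t = 74.8/31.50 = 2.375 s.
Height: y = v_y0 t − ½ g t² = 33.40 × 2.375 − 9.650 × 2.375² = 79.31 − 54.41 = 24.90 m.

24.90 m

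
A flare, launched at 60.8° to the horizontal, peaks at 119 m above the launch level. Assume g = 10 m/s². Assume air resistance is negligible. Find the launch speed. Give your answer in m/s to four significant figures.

55.89 m/s

At the peak v_y = 0, so v_y0 = √(2gH) = √(2 × 10.0 × 119) = 48.79 m/s.
v_y0 = v₀ sin θ ⇒ v₀ = 48.79 / sin 60.8° = 55.89 m/s.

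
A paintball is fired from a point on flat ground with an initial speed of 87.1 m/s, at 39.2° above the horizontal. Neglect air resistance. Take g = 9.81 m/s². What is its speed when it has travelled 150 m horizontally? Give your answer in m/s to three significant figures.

75.2 m/s

vₓ = 87.10 cos 39.2° = 67.50 m/s; v_y0 = 87.10 sin 39.2° = 55.05 m/s.
x = vₓ t ⇒ t = 150/67.50 = 2.222 s.
Vertical velocity there: v_y = v_y0 − g t = 55.05 − 9.81 × 2.222 = 33.25 m/s.
Speed: √(vₓ² + v_y²) = √(67.50² + 33.25²) = 75.24 m/s.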